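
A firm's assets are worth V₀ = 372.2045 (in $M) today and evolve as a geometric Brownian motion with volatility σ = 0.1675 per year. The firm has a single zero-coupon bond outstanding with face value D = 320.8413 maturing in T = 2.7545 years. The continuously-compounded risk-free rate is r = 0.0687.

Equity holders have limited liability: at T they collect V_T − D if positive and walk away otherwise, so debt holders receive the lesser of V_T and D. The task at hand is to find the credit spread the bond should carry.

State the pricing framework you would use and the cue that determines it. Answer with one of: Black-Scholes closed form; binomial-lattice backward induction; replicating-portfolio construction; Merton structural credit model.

framework: Merton structural credit model

Key observation: with the firm-asset dynamics (V₀ = 372.2045) and a single zero-coupon liability of face 320.8413 given, debt value, spread, and default probability all derive from the option view of the balance sheet.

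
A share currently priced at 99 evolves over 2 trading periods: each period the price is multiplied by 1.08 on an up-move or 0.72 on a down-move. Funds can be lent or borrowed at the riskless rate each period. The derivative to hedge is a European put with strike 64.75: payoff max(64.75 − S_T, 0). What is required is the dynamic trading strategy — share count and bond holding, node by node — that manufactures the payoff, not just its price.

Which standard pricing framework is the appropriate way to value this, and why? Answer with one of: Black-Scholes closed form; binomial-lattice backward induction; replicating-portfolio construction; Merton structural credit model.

framework: replicating-portfolio construction

Key observation: the task asks for the hedge itself — share and bond holdings at every node of the 2-period tree on spot 99 with factors 1.08/0.72 — which is exactly what the replicating-portfolio construction produces.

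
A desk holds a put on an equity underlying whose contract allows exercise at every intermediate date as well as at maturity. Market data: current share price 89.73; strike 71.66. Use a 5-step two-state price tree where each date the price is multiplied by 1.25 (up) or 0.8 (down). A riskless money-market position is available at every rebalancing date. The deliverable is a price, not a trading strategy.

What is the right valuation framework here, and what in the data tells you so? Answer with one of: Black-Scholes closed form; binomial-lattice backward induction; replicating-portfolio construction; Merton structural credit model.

framework: binomial-lattice backward induction

Key observation: an American put (K = 71.66, S₀ = 89.73) on a 5-date tree has no closed form — the optimal stopping decision is embedded and must be resolved recursively from expiry.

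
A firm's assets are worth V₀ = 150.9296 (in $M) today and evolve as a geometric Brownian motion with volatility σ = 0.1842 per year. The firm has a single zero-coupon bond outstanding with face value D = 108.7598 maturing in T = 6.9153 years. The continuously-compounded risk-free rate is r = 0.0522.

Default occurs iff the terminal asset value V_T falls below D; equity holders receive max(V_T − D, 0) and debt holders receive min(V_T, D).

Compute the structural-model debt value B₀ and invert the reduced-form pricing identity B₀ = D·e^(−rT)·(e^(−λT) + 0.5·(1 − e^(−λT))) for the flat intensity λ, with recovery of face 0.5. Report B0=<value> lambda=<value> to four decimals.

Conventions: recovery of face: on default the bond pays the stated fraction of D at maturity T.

Equity is a call on the firm's assets struck at D = 108.7598:
d₁ = [ln(V₀/D) + (r + σ²/2)T] / (σ√T)
   = [ln(150.9296/108.7598) + (0.0522 + 0.5·0.1842²)·6.9153] / (0.1842·√6.9153)
   = [0.327672 + 0.478295] / 0.484390 = 1.663881
d₂ = d₁ − σ√T = 1.663881 − 0.484390 = 1.179491
N(d₁) = 0.951932,  N(d₂) = 0.880899,  e^(−rT) = 0.696994
E₀ = V₀·N(d₁) − D·e^(−rT)·N(d₂)
   = 150.9296·0.951932 − 108.7598·0.696994·0.880899 = 76.898254
B₀ = V₀ − E₀ = 150.9296 − 76.898254 = 74.031346
e^(−λT) = (B₀·e^(rT)/D − 0.5)/(1 − 0.5) = (74.0313·1.434733/108.7598 − 0.5)/0.5 = 0.95320583
λ = −ln(0.95320583)/6.9153 = 0.006930

B0=74.0313 lambda=0.0069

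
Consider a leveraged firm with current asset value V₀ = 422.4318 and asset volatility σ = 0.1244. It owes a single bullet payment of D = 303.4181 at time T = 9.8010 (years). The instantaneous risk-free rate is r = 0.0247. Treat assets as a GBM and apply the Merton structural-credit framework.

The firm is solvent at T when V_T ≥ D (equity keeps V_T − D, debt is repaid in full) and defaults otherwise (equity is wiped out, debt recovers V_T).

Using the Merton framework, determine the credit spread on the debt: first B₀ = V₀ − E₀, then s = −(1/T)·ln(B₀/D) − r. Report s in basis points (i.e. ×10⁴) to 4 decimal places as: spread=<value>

spread=16.4604

Work the structural quantities from V₀ = 422.4318 against face 303.4181:
d₁ = [ln(V₀/D) + (r + σ²/2)T] / (σ√T)
   = [ln(422.4318/303.4181) + (0.0247 + 0.5·0.1244²)·9.8010] / (0.1244·√9.8010)
   = [0.330916 + 0.317922] / 0.389453 = 1.666022
d₂ = d₁ − σ√T = 1.666022 − 0.389453 = 1.276568
N(d₁) = 0.952145,  N(d₂) = 0.899123,  e^(−rT) = 0.784990
E₀ = V₀·N(d₁) − D·e^(−rT)·N(d₂)
   = 422.4318·0.952145 − 303.4181·0.784990·0.899123 = 188.063417
B₀ = V₀ − E₀ = 422.4318 − 188.063417 = 234.368383
spread = −(1/T)·ln(B₀/D) − r = −(1/9.8010)·ln(234.368383/303.4181) − 0.0247 = 0.00164604
in basis points: 0.00164604 × 10⁴ = 16.4604 bp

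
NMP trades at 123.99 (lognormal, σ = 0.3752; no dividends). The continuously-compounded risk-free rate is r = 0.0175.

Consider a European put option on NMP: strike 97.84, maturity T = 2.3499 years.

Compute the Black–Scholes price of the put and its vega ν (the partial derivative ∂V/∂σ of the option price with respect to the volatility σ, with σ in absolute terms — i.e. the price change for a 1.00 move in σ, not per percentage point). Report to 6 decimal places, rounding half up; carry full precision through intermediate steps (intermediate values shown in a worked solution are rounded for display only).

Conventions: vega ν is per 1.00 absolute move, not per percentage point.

price = 12.337846
ν = 56.334050

σ√T = 0.3752·√2.3499 = 0.575158
d₁ = (ln(S/K) + (r+σ²/2)T) / (σ√T) = (ln(123.99/97.84) + (0.0175+0.3752²/2)·2.3499) / 0.575158 = (0.236867 + 0.206527) / 0.575158 = 0.770908
d₂ = d₁ − σ√T = 0.770908 − 0.575158 = 0.195750
e^{−rT} = 0.959711
N(−d₁) = 0.220381,  N(−d₂) = 0.422403
Put price V = K·e^{−rT}·N(−d₂) − S·N(−d₁) = 39.662850 − 27.325004 = 12.337846
φ(d₁) = (1/√(2π))·e^{−d₁²/2} = 0.296387
ν = S·φ(d₁)·√T = 56.334050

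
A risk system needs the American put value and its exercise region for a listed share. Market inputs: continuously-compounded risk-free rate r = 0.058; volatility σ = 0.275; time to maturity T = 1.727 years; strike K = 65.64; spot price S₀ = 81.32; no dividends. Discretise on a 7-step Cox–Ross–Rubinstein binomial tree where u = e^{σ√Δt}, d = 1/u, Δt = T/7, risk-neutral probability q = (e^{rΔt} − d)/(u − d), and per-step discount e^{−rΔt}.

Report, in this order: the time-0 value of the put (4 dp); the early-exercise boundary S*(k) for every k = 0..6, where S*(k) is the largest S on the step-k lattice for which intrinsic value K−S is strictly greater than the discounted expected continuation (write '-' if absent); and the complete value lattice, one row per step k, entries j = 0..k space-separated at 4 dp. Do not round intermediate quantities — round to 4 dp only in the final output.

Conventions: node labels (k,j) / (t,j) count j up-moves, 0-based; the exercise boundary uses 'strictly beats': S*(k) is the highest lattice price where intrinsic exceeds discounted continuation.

Δt=0.24671  u=1.14636  d=0.87232  q=0.51850  discount=0.98579
step 7 (expiry): payoffs max(K−S,0) = 34.3832 24.5640 11.6601 0.0000 0.0000 0.0000 0.0000 0.0000
step 6: (k=6,j=0): S=35.8316, K−S=29.8084, hold=28.8758 ⇒ V=29.8084 exercise | (k=6,j=1): S=47.0880, K−S=18.5520, hold=17.6194 ⇒ V=18.5520 exercise | (k=6,j=2): S=61.8805, K−S=3.7595, hold=5.5346 ⇒ V=5.5346 continue | (k=6,j=3): S=81.3200, K−S=0.0000, hold=0.0000 ⇒ V=0.0000 continue | (k=6,j=4): S=106.8663, K−S=0.0000, hold=0.0000 ⇒ V=0.0000 continue | (k=6,j=5): S=140.4379, K−S=0.0000, hold=0.0000 ⇒ V=0.0000 continue | (k=6,j=6): S=184.5559, K−S=0.0000, hold=0.0000 ⇒ V=0.0000 continue  boundary S*=47.0880
step 5: (k=5,j=0): S=41.0760, K−S=24.5640, hold=23.6314 ⇒ V=24.5640 exercise | (k=5,j=1): S=53.9799, K−S=11.6601, hold=11.6348 ⇒ V=11.6601 exercise | (k=5,j=2): S=70.9375, K−S=0.0000, hold=2.6271 ⇒ V=2.6271 continue | (k=5,j=3): S=93.2222, K−S=0.0000, hold=0.0000 ⇒ V=0.0000 continue | (k=5,j=4): S=122.5075, K−S=0.0000, hold=0.0000 ⇒ V=0.0000 continue | (k=5,j=5): S=160.9927, K−S=0.0000, hold=0.0000 ⇒ V=0.0000 continue  boundary S*=53.9799
step 4: (k=4,j=0): S=47.0880, K−S=18.5520, hold=17.6194 ⇒ V=18.5520 exercise | (k=4,j=1): S=61.8805, K−S=3.7595, hold=6.8774 ⇒ V=6.8774 continue | (k=4,j=2): S=81.3200, K−S=0.0000, hold=1.2470 ⇒ V=1.2470 continue | (k=4,j=3): S=106.8663, K−S=0.0000, hold=0.0000 ⇒ V=0.0000 continue | (k=4,j=4): S=140.4379, K−S=0.0000, hold=0.0000 ⇒ V=0.0000 continue  boundary S*=47.0880
step 3: (k=3,j=0): S=53.9799, K−S=11.6601, hold=12.3212 ⇒ V=12.3212 continue | (k=3,j=1): S=70.9375, K−S=0.0000, hold=3.9018 ⇒ V=3.9018 continue | (k=3,j=2): S=93.2222, K−S=0.0000, hold=0.5919 ⇒ V=0.5919 continue | (k=3,j=3): S=122.5075, K−S=0.0000, hold=0.0000 ⇒ V=0.0000 continue  boundary S*=-
step 2: (k=2,j=0): S=61.8805, K−S=3.7595, hold=7.8427 ⇒ V=7.8427 continue | (k=2,j=1): S=81.3200, K−S=0.0000, hold=2.1546 ⇒ V=2.1546 continue | (k=2,j=2): S=106.8663, K−S=0.0000, hold=0.2809 ⇒ V=0.2809 continue  boundary S*=-
step 1: (k=1,j=0): S=70.9375, K−S=0.0000, hold=4.8239 ⇒ V=4.8239 continue | (k=1,j=1): S=93.2222, K−S=0.0000, hold=1.1663 ⇒ V=1.1663 continue  boundary S*=-
step 0: (k=0,j=0): S=81.3200, K−S=0.0000, hold=2.8858 ⇒ V=2.8858 continue  boundary S*=-

price = 2.8858
boundary = - - - - 47.0880 53.9799 47.0880
tree:
2.8858
4.8239 1.1663
7.8427 2.1546 0.2809
12.3212 3.9018 0.5919 0.0000
18.5520 6.8774 1.2470 0.0000 0.0000
24.5640 11.6601 2.6271 0.0000 0.0000 0.0000
29.8084 18.5520 5.5346 0.0000 0.0000 0.0000 0.0000
34.3832 24.5640 11.6601 0.0000 0.0000 0.0000 0.0000 0.0000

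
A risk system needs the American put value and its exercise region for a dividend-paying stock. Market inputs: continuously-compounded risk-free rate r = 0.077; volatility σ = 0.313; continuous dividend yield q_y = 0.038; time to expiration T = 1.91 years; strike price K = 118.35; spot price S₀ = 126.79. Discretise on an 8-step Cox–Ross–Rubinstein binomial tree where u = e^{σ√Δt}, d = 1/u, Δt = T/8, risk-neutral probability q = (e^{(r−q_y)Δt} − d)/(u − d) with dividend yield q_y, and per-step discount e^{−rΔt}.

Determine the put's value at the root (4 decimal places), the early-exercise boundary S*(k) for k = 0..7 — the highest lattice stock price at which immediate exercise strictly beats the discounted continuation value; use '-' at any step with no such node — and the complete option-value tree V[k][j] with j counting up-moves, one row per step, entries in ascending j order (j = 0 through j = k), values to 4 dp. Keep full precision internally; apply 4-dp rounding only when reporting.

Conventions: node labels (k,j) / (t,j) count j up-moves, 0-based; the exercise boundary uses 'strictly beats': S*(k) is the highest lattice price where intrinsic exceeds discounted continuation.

params: Δt=0.23875 u=1.16525 d=0.85818 q=0.49230 e^(-rΔt)=0.98178
t_8 payoffs: 81.0488 67.7018 49.5792 24.9720 0.0000 0.0000 0.0000 0.0000 0.0000
t_7: node(7,0) S=43.4654 payoff=74.8846 vs cont=73.1213 → 74.8846 [stop]  node(7,1) S=59.0179 payoff=59.3321 vs cont=57.7093 → 59.3321 [stop]  node(7,2) S=80.1354 payoff=38.2146 vs cont=36.7825 → 38.2146 [stop]  node(7,3) S=108.8090 payoff=9.5410 vs cont=12.4472 → 12.4472 [wait]  node(7,4) S=147.7424 payoff=0.0000 vs cont=0.0000 → 0.0000 [wait]  node(7,5) S=200.6068 payoff=0.0000 vs cont=0.0000 → 0.0000 [wait]  node(7,6) S=272.3868 payoff=0.0000 vs cont=0.0000 → 0.0000 [wait]  node(7,7) S=369.8508 payoff=0.0000 vs cont=0.0000 → 0.0000 [wait]  ⇒ S*(7)=80.1354
t_6: node(6,0) S=50.6482 payoff=67.7018 vs cont=66.0034 → 67.7018 [stop]  node(6,1) S=68.7708 payoff=49.5792 vs cont=48.0445 → 49.5792 [stop]  node(6,2) S=93.3780 payoff=24.9720 vs cont=25.0642 → 25.0642 [wait]  node(6,3) S=126.7900 payoff=0.0000 vs cont=6.2043 → 6.2043 [wait]  node(6,4) S=172.1573 payoff=0.0000 vs cont=0.0000 → 0.0000 [wait]  node(6,5) S=233.7577 payoff=0.0000 vs cont=0.0000 → 0.0000 [wait]  node(6,6) S=317.3996 payoff=0.0000 vs cont=0.0000 → 0.0000 [wait]  ⇒ S*(6)=68.7708
t_5: node(5,0) S=59.0179 payoff=59.3321 vs cont=57.7093 → 59.3321 [stop]  node(5,1) S=80.1354 payoff=38.2146 vs cont=36.8271 → 38.2146 [stop]  node(5,2) S=108.8090 payoff=9.5410 vs cont=15.4919 → 15.4919 [wait]  node(5,3) S=147.7424 payoff=0.0000 vs cont=3.0925 → 3.0925 [wait]  node(5,4) S=200.6068 payoff=0.0000 vs cont=0.0000 → 0.0000 [wait]  node(5,5) S=272.3868 payoff=0.0000 vs cont=0.0000 → 0.0000 [wait]  ⇒ S*(5)=80.1354
t_4: node(4,0) S=68.7708 payoff=49.5792 vs cont=48.0445 → 49.5792 [stop]  node(4,1) S=93.3780 payoff=24.9720 vs cont=26.5358 → 26.5358 [wait]  node(4,2) S=126.7900 payoff=0.0000 vs cont=9.2167 → 9.2167 [wait]  node(4,3) S=172.1573 payoff=0.0000 vs cont=1.5415 → 1.5415 [wait]  node(4,4) S=233.7577 payoff=0.0000 vs cont=0.0000 → 0.0000 [wait]  ⇒ S*(4)=68.7708
t_3: node(3,0) S=80.1354 payoff=38.2146 vs cont=37.5384 → 38.2146 [stop]  node(3,1) S=108.8090 payoff=9.5410 vs cont=17.6815 → 17.6815 [wait]  node(3,2) S=147.7424 payoff=0.0000 vs cont=5.3391 → 5.3391 [wait]  node(3,3) S=200.6068 payoff=0.0000 vs cont=0.7683 → 0.7683 [wait]  ⇒ S*(3)=80.1354
t_2: node(2,0) S=93.3780 payoff=24.9720 vs cont=27.5941 → 27.5941 [wait]  node(2,1) S=126.7900 payoff=0.0000 vs cont=11.3938 → 11.3938 [wait]  node(2,2) S=172.1573 payoff=0.0000 vs cont=3.0326 → 3.0326 [wait]  ⇒ S*(2)=-
t_1: node(1,0) S=108.8090 payoff=9.5410 vs cont=19.2613 → 19.2613 [wait]  node(1,1) S=147.7424 payoff=0.0000 vs cont=7.1450 → 7.1450 [wait]  ⇒ S*(1)=-
t_0: node(0,0) S=126.7900 payoff=0.0000 vs cont=13.0542 → 13.0542 [wait]  ⇒ S*(0)=-

price = 13.0542
boundary = - - - 80.1354 68.7708 80.1354 68.7708 80.1354
tree:
13.0542
19.2613 7.1450
27.5941 11.3938 3.0326
38.2146 17.6815 5.3391 0.7683
49.5792 26.5358 9.2167 1.5415 0.0000
59.3321 38.2146 15.4919 3.0925 0.0000 0.0000
67.7018 49.5792 25.0642 6.2043 0.0000 0.0000 0.0000
74.8846 59.3321 38.2146 12.4472 0.0000 0.0000 0.0000 0.0000
81.0488 67.7018 49.5792 24.9720 0.0000 0.0000 0.0000 0.0000 0.0000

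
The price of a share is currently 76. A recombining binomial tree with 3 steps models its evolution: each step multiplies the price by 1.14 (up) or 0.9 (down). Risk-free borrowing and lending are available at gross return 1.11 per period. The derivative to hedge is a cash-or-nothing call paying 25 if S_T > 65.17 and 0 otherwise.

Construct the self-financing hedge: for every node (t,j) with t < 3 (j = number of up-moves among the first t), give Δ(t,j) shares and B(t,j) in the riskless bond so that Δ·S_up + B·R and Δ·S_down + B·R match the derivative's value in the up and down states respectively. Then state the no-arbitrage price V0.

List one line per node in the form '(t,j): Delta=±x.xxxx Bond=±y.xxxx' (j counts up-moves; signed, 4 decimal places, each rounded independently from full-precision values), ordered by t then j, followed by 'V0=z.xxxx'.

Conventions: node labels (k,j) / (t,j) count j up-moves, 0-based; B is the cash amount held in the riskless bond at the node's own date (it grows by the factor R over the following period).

The replicating-portfolio and risk-neutral prices coincide; use p* = (1.11−0.9)/(1.14−0.9) = 0.8750 for the latter.
Terminal payoffs: V(3,0)=0.0000, V(3,1)=25.0000, V(3,2)=25.0000, V(3,3)=25.0000
(2,0): S=61.5600. Δ = (V_up−V_dn)/(S_up−S_dn) = (25.0000−0.0000)/(70.1784−55.4040) = 1.6921. V = [p*·25.0000 + (1−p*)·0.0000]/1.11 = 19.7072. B = V − Δ·S = -84.4595.
(2,1): S=77.9760. Δ = (V_up−V_dn)/(S_up−S_dn) = (25.0000−25.0000)/(88.8926−70.1784) = 0.0000. V = [p*·25.0000 + (1−p*)·25.0000]/1.11 = 22.5225. B = V − Δ·S = 22.5225.
(2,2): S=98.7696. Δ = (V_up−V_dn)/(S_up−S_dn) = (25.0000−25.0000)/(112.5973−88.8926) = 0.0000. V = [p*·25.0000 + (1−p*)·25.0000]/1.11 = 22.5225. B = V − Δ·S = 22.5225.
(1,0): S=68.4000. Δ = (V_up−V_dn)/(S_up−S_dn) = (22.5225−19.7072)/(77.9760−61.5600) = 0.1715. V = [p*·22.5225 + (1−p*)·19.7072]/1.11 = 19.9735. B = V − Δ·S = 8.2430.
(1,1): S=86.6400. Δ = (V_up−V_dn)/(S_up−S_dn) = (22.5225−22.5225)/(98.7696−77.9760) = 0.0000. V = [p*·22.5225 + (1−p*)·22.5225]/1.11 = 20.2906. B = V − Δ·S = 20.2906.
(0,0): S=76.0000. Δ = (V_up−V_dn)/(S_up−S_dn) = (20.2906−19.9735)/(86.6400−68.4000) = 0.0174. V = [p*·20.2906 + (1−p*)·19.9735]/1.11 = 18.2441. B = V − Δ·S = 16.9231.
Check: Δ(0,0)·S0 + B(0,0) = 18.2441 = V0.

(0,0): Delta=0.0174 Bond=16.9231
(1,0): Delta=0.1715 Bond=8.2430
(1,1): Delta=0.0000 Bond=20.2906
(2,0): Delta=1.6921 Bond=-84.4595
(2,1): Delta=0.0000 Bond=22.5225
(2,2): Delta=0.0000 Bond=22.5225
V0=18.2441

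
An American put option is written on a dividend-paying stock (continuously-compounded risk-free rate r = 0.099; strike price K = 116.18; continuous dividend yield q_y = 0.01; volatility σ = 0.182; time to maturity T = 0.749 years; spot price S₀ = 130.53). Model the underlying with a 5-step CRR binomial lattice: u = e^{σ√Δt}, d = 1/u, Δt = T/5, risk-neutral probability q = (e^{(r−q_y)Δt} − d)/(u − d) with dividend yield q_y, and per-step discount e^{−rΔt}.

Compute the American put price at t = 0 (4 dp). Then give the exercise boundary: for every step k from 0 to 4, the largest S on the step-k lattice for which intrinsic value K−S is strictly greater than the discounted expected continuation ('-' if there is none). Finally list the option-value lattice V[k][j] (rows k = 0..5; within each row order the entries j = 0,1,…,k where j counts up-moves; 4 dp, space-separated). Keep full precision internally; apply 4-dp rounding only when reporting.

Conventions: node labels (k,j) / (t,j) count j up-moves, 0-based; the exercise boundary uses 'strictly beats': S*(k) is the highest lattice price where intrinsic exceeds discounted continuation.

Δt=0.14980  u=1.07298  d=0.93198  q=0.57759  discount=0.98528
step 5 (expiry): payoffs max(K−S,0) = 24.3998 10.5144 0.0000 0.0000 0.0000 0.0000
step 4: (k=4,j=0): S=98.4785, K−S=17.7015, hold=16.1387 ⇒ V=17.7015 exercise | (k=4,j=1): S=113.3772, K−S=2.8028, hold=4.3761 ⇒ V=4.3761 continue | (k=4,j=2): S=130.5300, K−S=0.0000, hold=0.0000 ⇒ V=0.0000 continue | (k=4,j=3): S=150.2778, K−S=0.0000, hold=0.0000 ⇒ V=0.0000 continue | (k=4,j=4): S=173.0133, K−S=0.0000, hold=0.0000 ⇒ V=0.0000 continue  boundary S*=98.4785
step 3: (k=3,j=0): S=105.6656, K−S=10.5144, hold=9.8577 ⇒ V=10.5144 exercise | (k=3,j=1): S=121.6517, K−S=0.0000, hold=1.8213 ⇒ V=1.8213 continue | (k=3,j=2): S=140.0563, K−S=0.0000, hold=0.0000 ⇒ V=0.0000 continue | (k=3,j=3): S=161.2453, K−S=0.0000, hold=0.0000 ⇒ V=0.0000 continue  boundary S*=105.6656
step 2: (k=2,j=0): S=113.3772, K−S=2.8028, hold=5.4125 ⇒ V=5.4125 continue | (k=2,j=1): S=130.5300, K−S=0.0000, hold=0.7580 ⇒ V=0.7580 continue | (k=2,j=2): S=150.2778, K−S=0.0000, hold=0.0000 ⇒ V=0.0000 continue  boundary S*=-
step 1: (k=1,j=0): S=121.6517, K−S=0.0000, hold=2.6841 ⇒ V=2.6841 continue | (k=1,j=1): S=140.0563, K−S=0.0000, hold=0.3155 ⇒ V=0.3155 continue  boundary S*=-
step 0: (k=0,j=0): S=130.5300, K−S=0.0000, hold=1.2966 ⇒ V=1.2966 continue  boundary S*=-

price = 1.2966
boundary = - - - 105.6656 98.4785
tree:
1.2966
2.6841 0.3155
5.4125 0.7580 0.0000
10.5144 1.8213 0.0000 0.0000
17.7015 4.3761 0.0000 0.0000 0.0000
24.3998 10.5144 0.0000 0.0000 0.0000 0.0000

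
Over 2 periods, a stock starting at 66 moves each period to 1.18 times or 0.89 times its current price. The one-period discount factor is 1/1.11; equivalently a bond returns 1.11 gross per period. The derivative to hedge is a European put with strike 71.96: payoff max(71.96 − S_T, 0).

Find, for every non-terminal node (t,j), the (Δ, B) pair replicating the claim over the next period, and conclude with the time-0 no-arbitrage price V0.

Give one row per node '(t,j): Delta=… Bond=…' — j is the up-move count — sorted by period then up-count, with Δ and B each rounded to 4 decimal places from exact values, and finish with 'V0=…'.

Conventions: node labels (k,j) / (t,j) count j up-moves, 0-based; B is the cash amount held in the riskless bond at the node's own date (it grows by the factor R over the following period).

Since d<R<u, set p* = (R−d)/(u−d) = 0.7586; price each node as the discounted p*-expectation of its children.
At maturity the claim pays: V(2,0)=19.6814, V(2,1)=2.6468, V(2,2)=0.0000
  t=1,j=0: stock 58.7400 → up 69.3132 (V=2.6468), down 52.2786 (V=19.6814). Price 6.0888; hedge Δ=-1.0000, bond B=64.8288.
  t=1,j=1: stock 77.8800 → up 91.8984 (V=0.0000), down 69.3132 (V=2.6468). Price 0.5756; hedge Δ=-0.1172, bond B=9.7025.
  t=0,j=0: stock 66.0000 → up 77.8800 (V=0.5756), down 58.7400 (V=6.0888). Price 1.7174; hedge Δ=-0.2880, bond B=20.7287.
Sanity check at the root: Δ(0,0)·S0 + B(0,0) reproduces V0 = 1.7174.

(0,0): Delta=-0.2880 Bond=20.7287
(1,0): Delta=-1.0000 Bond=64.8288
(1,1): Delta=-0.1172 Bond=9.7025
V0=1.7174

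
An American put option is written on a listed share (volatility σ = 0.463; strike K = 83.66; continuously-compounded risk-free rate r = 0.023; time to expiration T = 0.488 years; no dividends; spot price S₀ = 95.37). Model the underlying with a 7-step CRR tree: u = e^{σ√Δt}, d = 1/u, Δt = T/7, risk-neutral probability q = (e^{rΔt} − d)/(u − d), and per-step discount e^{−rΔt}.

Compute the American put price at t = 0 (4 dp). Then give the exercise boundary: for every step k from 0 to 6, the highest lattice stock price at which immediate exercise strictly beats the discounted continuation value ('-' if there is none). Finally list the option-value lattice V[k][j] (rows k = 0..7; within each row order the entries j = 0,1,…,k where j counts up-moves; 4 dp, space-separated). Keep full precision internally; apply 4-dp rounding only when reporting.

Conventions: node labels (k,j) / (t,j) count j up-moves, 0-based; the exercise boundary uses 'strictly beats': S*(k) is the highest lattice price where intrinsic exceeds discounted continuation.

Δt=0.06971  u=1.13003  d=0.88493  q=0.47602  discount=0.99840
step 7 (expiry): payoffs max(K−S,0) = 43.1306 31.9049 17.5698 0.0000 0.0000 0.0000 0.0000 0.0000
step 6: (k=6,j=0): S=45.7996, K−S=37.8604, hold=37.7263 ⇒ V=37.8604 exercise | (k=6,j=1): S=58.4851, K−S=25.1749, hold=25.0409 ⇒ V=25.1749 exercise | (k=6,j=2): S=74.6842, K−S=8.9758, hold=9.1914 ⇒ V=9.1914 continue | (k=6,j=3): S=95.3700, K−S=0.0000, hold=0.0000 ⇒ V=0.0000 continue | (k=6,j=4): S=121.7854, K−S=0.0000, hold=0.0000 ⇒ V=0.0000 continue | (k=6,j=5): S=155.5172, K−S=0.0000, hold=0.0000 ⇒ V=0.0000 continue | (k=6,j=6): S=198.5920, K−S=0.0000, hold=0.0000 ⇒ V=0.0000 continue  boundary S*=58.4851
step 5: (k=5,j=0): S=51.7551, K−S=31.9049, hold=31.7708 ⇒ V=31.9049 exercise | (k=5,j=1): S=66.0902, K−S=17.5698, hold=17.5383 ⇒ V=17.5698 exercise | (k=5,j=2): S=84.3957, K−S=0.0000, hold=4.8084 ⇒ V=4.8084 continue | (k=5,j=3): S=107.7714, K−S=0.0000, hold=0.0000 ⇒ V=0.0000 continue | (k=5,j=4): S=137.6216, K−S=0.0000, hold=0.0000 ⇒ V=0.0000 continue | (k=5,j=5): S=175.7398, K−S=0.0000, hold=0.0000 ⇒ V=0.0000 continue  boundary S*=66.0902
step 4: (k=4,j=0): S=58.4851, K−S=25.1749, hold=25.0409 ⇒ V=25.1749 exercise | (k=4,j=1): S=74.6842, K−S=8.9758, hold=11.4767 ⇒ V=11.4767 continue | (k=4,j=2): S=95.3700, K−S=0.0000, hold=2.5154 ⇒ V=2.5154 continue | (k=4,j=3): S=121.7854, K−S=0.0000, hold=0.0000 ⇒ V=0.0000 continue | (k=4,j=4): S=155.5172, K−S=0.0000, hold=0.0000 ⇒ V=0.0000 continue  boundary S*=58.4851
step 3: (k=3,j=0): S=66.0902, K−S=17.5698, hold=18.6243 ⇒ V=18.6243 continue | (k=3,j=1): S=84.3957, K−S=0.0000, hold=7.1994 ⇒ V=7.1994 continue | (k=3,j=2): S=107.7714, K−S=0.0000, hold=1.3159 ⇒ V=1.3159 continue | (k=3,j=3): S=137.6216, K−S=0.0000, hold=0.0000 ⇒ V=0.0000 continue  boundary S*=-
step 2: (k=2,j=0): S=74.6842, K−S=8.9758, hold=13.1647 ⇒ V=13.1647 continue | (k=2,j=1): S=95.3700, K−S=0.0000, hold=4.3917 ⇒ V=4.3917 continue | (k=2,j=2): S=121.7854, K−S=0.0000, hold=0.6884 ⇒ V=0.6884 continue  boundary S*=-
step 1: (k=1,j=0): S=84.3957, K−S=0.0000, hold=8.9741 ⇒ V=8.9741 continue | (k=1,j=1): S=107.7714, K−S=0.0000, hold=2.6246 ⇒ V=2.6246 continue  boundary S*=-
step 0: (k=0,j=0): S=95.3700, K−S=0.0000, hold=5.9421 ⇒ V=5.9421 continue  boundary S*=-

price = 5.9421
boundary = - - - - 58.4851 66.0902 58.4851
tree:
5.9421
8.9741 2.6246
13.1647 4.3917 0.6884
18.6243 7.1994 1.3159 0.0000
25.1749 11.4767 2.5154 0.0000 0.0000
31.9049 17.5698 4.8084 0.0000 0.0000 0.0000
37.8604 25.1749 9.1914 0.0000 0.0000 0.0000 0.0000
43.1306 31.9049 17.5698 0.0000 0.0000 0.0000 0.0000 0.0000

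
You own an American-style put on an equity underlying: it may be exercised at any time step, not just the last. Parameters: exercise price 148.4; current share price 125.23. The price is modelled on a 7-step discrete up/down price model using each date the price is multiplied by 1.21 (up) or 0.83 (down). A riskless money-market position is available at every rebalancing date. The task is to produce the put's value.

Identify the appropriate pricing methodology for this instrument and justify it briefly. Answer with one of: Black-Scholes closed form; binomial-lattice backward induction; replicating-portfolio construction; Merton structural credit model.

framework: binomial-lattice backward induction

Key observation: the exercise right at every one of the 7 steps is what matters: each node needs max(148.4 − S, continuation), which only the stepwise tree valuation starting from spot 125.23 delivers.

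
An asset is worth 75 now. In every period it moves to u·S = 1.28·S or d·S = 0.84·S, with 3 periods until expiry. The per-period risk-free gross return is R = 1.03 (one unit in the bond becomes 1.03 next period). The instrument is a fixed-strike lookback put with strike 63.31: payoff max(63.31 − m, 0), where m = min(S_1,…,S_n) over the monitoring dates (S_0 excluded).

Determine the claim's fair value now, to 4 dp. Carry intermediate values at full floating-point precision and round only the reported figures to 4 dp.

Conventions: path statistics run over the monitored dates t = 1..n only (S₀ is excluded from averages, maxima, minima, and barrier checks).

price = 4.5605

No-arbitrage gives p* = (R−d)/(u−d) = 0.4318: enumerate every path, weight its payoff by its p*-probability, and discount by R^3.
Enumerate all 2^3 = 8 price paths (U = up ×1.28, D = down ×0.84); each path with k up-moves has probability p*^k·(1−p*)^(3−k).
DDD: m=44.4528, payoff=18.8572, prob=0.183426
UDD: m=67.7376, payoff=0.0000, prob=0.139404
DUD: m=63.0000, payoff=0.3100, prob=0.139404
UUD: m=96.0000, payoff=0.0000, prob=0.105947
DDU: m=52.9200, payoff=10.3900, prob=0.139404
UDU: m=80.6400, payoff=0.0000, prob=0.105947
DUU: m=63.0000, payoff=0.3100, prob=0.105947
UUU: m=96.0000, payoff=0.0000, prob=0.080520
Price = Σ prob·payoff / R^3 = 4.983377 / 1.092727 = 4.5605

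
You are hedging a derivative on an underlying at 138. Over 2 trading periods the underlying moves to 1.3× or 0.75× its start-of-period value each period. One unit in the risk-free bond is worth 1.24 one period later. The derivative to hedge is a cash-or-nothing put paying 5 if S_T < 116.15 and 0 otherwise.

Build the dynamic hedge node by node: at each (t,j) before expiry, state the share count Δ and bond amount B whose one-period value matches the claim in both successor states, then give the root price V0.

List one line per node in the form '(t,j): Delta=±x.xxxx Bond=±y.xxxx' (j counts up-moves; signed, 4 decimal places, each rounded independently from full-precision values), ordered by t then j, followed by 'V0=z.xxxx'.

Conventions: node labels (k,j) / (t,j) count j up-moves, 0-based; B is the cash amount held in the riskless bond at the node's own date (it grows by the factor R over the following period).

The replicating-portfolio and risk-neutral prices coincide; use p* = (1.24−0.75)/(1.3−0.75) = 0.8909 for the latter.
Expiry values: V(2,0)=5.0000, V(2,1)=0.0000, V(2,2)=0.0000
(1,0): S=103.5000. Δ = (V_up−V_dn)/(S_up−S_dn) = (0.0000−5.0000)/(134.5500−77.6250) = -0.0878. V = [p*·0.0000 + (1−p*)·5.0000]/1.24 = 0.4399. B = V − Δ·S = 9.5308.
(1,1): S=179.4000. Δ = (V_up−V_dn)/(S_up−S_dn) = (0.0000−0.0000)/(233.2200−134.5500) = 0.0000. V = [p*·0.0000 + (1−p*)·0.0000]/1.24 = 0.0000. B = V − Δ·S = 0.0000.
(0,0): S=138.0000. Δ = (V_up−V_dn)/(S_up−S_dn) = (0.0000−0.4399)/(179.4000−103.5000) = -0.0058. V = [p*·0.0000 + (1−p*)·0.4399]/1.24 = 0.0387. B = V − Δ·S = 0.8385.
Sanity check at the root: Δ(0,0)·S0 + B(0,0) reproduces V0 = 0.0387.

(0,0): Delta=-0.0058 Bond=0.8385
(1,0): Delta=-0.0878 Bond=9.5308
(1,1): Delta=0.0000 Bond=0.0000
V0=0.0387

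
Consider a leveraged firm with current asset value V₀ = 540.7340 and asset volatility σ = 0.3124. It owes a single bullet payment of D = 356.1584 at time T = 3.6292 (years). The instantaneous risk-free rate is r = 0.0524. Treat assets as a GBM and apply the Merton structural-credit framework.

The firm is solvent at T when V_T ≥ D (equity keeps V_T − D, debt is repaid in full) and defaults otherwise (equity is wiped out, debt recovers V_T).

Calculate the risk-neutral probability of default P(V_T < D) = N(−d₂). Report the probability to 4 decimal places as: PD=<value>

PD=0.2347

Apply the equity-as-call identities (strike 356.1584, horizon 3.6292 years):
d₁ = [ln(V₀/D) + (r + σ²/2)T] / (σ√T)
   = [ln(540.7340/356.1584) + (0.0524 + 0.5·0.3124²)·3.6292] / (0.3124·√3.6292)
   = [0.417552 + 0.367264] / 0.595136 = 1.318716
d₂ = d₁ − σ√T = 1.318716 − 0.595136 = 0.723579
risk-neutral PD = N(−d₂) = N(-0.723579) = 0.234662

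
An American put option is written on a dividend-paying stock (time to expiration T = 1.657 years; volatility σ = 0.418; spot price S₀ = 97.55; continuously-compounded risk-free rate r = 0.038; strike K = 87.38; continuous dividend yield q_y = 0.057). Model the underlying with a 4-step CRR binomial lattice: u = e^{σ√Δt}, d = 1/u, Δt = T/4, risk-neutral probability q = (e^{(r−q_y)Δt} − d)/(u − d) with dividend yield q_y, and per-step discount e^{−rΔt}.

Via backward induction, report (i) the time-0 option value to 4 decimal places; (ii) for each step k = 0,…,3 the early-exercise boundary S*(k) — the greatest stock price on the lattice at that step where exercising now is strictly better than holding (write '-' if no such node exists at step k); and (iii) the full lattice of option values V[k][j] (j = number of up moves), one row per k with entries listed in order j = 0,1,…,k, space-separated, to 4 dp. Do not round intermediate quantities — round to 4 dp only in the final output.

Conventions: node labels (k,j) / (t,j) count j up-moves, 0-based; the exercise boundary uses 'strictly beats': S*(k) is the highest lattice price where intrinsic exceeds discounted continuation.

price = 15.2628
boundary = - - - 43.5218
tree:
15.2628
22.5696 5.6988
32.2699 9.9600 0.0000
43.8582 17.4072 0.0000 0.0000
54.1242 30.4230 0.0000 0.0000 0.0000

Δt=0.41425, u=1.30870, d=0.76412, q=0.41875, disc=e^(-rΔt)=0.98438
k=4 terminal: V=max(K-S,0) → 54.1242 30.4230 0.0000 0.0000 0.0000
k=3: j=0 S=43.5218 intr=43.8582 cont=43.5091 V=43.8582[EX]; j=1 S=74.5396 intr=12.8404 cont=17.4072 V=17.4072[hold]; j=2 S=127.6637 intr=0.0000 cont=0.0000 V=0.0000[hold]; j=3 S=218.6490 intr=0.0000 cont=0.0000 V=0.0000[hold]  S*(3)=43.5218
k=2: j=0 S=56.9570 intr=30.4230 cont=32.2699 V=32.2699[hold]; j=1 S=97.5500 intr=0.0000 cont=9.9600 V=9.9600[hold]; j=2 S=167.0734 intr=0.0000 cont=0.0000 V=0.0000[hold]  S*(2)=-
k=1: j=0 S=74.5396 intr=12.8404 cont=22.5696 V=22.5696[hold]; j=1 S=127.6637 intr=0.0000 cont=5.6988 V=5.6988[hold]  S*(1)=-
k=0: j=0 S=97.5500 intr=0.0000 cont=15.2628 V=15.2628[hold]  S*(0)=-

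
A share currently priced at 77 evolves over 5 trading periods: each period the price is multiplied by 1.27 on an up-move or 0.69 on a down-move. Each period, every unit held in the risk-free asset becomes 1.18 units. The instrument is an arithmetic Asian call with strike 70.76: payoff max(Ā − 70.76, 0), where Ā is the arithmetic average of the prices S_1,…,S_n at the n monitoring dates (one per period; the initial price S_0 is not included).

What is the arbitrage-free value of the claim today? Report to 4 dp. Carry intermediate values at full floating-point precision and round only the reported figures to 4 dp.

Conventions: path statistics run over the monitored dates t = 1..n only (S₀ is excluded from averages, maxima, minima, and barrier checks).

price = 26.3146

Under the martingale measure an up-move has probability p* = 0.8448; value the claim as the probability-weighted average of per-path payoffs, discounted 5 periods at R = 1.18.
Enumerate all 2^5 = 32 price paths (U = up ×1.27, D = down ×0.69); each path with k up-moves has probability p*^k·(1−p*)^(5−k).
DDDDD: Ā=28.9163, payoff=0.0000, prob=0.000090
UDDDD: Ā=53.2228, payoff=0.0000, prob=0.000490
DUDDD: Ā=44.2908, payoff=0.0000, prob=0.000490
UUDDD: Ā=81.5207, payoff=10.7607, prob=0.002667
DDUDD: Ā=38.1277, payoff=0.0000, prob=0.000490
UDUDD: Ā=70.1771, payoff=0.0000, prob=0.002667
DUUDD: Ā=61.2451, payoff=0.0000, prob=0.002667
UUUDD: Ā=112.7265, payoff=41.9665, prob=0.014519
DDDUD: Ā=33.8752, payoff=0.0000, prob=0.000490
UDDUD: Ā=62.3500, payoff=0.0000, prob=0.002667
DUDUD: Ā=53.4180, payoff=0.0000, prob=0.002667
UUDUD: Ā=98.3201, payoff=27.5601, prob=0.014519
DDUUD: Ā=47.2549, payoff=0.0000, prob=0.002667
UDUUD: Ā=86.9764, payoff=16.2164, prob=0.014519
DUUUD: Ā=78.0444, payoff=7.2844, prob=0.014519
UUUUD: Ā=143.6470, payoff=72.8870, prob=0.079047
DDDDU: Ā=30.9410, payoff=0.0000, prob=0.000490
UDDDU: Ā=56.9493, payoff=0.0000, prob=0.002667
DUDDU: Ā=48.0173, payoff=0.0000, prob=0.002667
UUDDU: Ā=88.3796, payoff=17.6196, prob=0.014519
DDUDU: Ā=41.8542, payoff=0.0000, prob=0.002667
UDUDU: Ā=77.0360, payoff=6.2760, prob=0.014519
DUUDU: Ā=68.1040, payoff=0.0000, prob=0.014519
UUUDU: Ā=125.3508, payoff=54.5908, prob=0.079047
DDDUU: Ā=37.6017, payoff=0.0000, prob=0.002667
UDDUU: Ā=69.2089, payoff=0.0000, prob=0.014519
DUDUU: Ā=60.2769, payoff=0.0000, prob=0.014519
UUDUU: Ā=110.9444, payoff=40.1844, prob=0.079047
DDUUU: Ā=54.1138, payoff=0.0000, prob=0.014519
UDUUU: Ā=99.6008, payoff=28.8408, prob=0.079047
DUUUU: Ā=90.6688, payoff=19.9088, prob=0.079047
UUUUU: Ā=166.8831, payoff=96.1231, prob=0.430368
Price = Σ prob·payoff / R^5 = 60.201413 / 2.287758 = 26.3146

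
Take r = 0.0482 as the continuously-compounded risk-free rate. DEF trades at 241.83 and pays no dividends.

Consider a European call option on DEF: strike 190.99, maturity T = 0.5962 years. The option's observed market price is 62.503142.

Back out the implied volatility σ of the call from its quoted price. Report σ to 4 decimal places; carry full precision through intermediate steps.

At σ = 0.3818 the Black–Scholes value reproduces the quote:
σ√T = 0.3818·√0.5962 = 0.294803
d₁ = (ln(S/K) + (r+σ²/2)T) / (σ√T) = (ln(241.83/190.99) + (0.0482+0.3818²/2)·0.5962) / 0.294803 = (0.236014 + 0.072191) / 0.294803 = 1.045461
d₂ = d₁ − σ√T = 1.045461 − 0.294803 = 0.750658
e^{−rT} = 0.971672
N(d₁) = 0.852095,  N(d₂) = 0.773571
V = S·N(d₁) − K·e^{−rT}·N(d₂) = 206.062164 − 143.559021 = 62.503142 (matching the quote); vega is positive throughout, so no other σ reproduces this price

sigma = 0.3818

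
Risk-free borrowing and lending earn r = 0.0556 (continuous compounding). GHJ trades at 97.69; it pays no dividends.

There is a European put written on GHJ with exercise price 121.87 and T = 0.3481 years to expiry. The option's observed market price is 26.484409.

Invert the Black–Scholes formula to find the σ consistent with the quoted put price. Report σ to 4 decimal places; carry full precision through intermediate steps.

At σ = 0.4995 the Black–Scholes value reproduces the quote:
σ√T = 0.4995·√0.3481 = 0.294705
d₁ = (ln(S/K) + (r+σ²/2)T) / (σ√T) = (ln(97.69/121.87) + (0.0556+0.4995²/2)·0.3481) / 0.294705 = (-0.221156 + 0.062780) / 0.294705 = -0.537405
d₂ = d₁ − σ√T = -0.537405 − 0.294705 = -0.832110
e^{−rT} = 0.980832
N(−d₁) = 0.704506,  N(−d₂) = 0.797326
V = K·e^{−rT}·N(−d₂) − S·N(−d₁) = 95.307592 − 68.823183 = 26.484409 (matching the quote); vega is positive throughout, so no other σ reproduces this price

sigma = 0.4995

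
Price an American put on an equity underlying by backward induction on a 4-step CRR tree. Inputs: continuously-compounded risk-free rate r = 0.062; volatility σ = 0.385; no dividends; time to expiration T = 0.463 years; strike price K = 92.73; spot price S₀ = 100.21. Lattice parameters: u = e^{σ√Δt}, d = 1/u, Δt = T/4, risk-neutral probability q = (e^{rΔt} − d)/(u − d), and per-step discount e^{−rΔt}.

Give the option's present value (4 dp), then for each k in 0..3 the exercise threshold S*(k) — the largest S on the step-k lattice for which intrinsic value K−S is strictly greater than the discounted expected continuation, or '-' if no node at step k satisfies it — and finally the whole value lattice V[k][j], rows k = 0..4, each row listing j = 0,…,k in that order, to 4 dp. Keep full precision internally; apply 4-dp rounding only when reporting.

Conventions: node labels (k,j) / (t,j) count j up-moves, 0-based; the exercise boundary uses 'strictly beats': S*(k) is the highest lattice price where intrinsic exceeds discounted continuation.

Δt=0.11575, u=1.13995, d=0.87723, q=0.49471, disc=e^(-rΔt)=0.99285
k=4 terminal: V=max(K-S,0) → 33.3873 15.6150 0.0000 0.0000 0.0000
k=3: j=0 S=67.6477 intr=25.0823 cont=24.4192 V=25.0823[EX]; j=1 S=87.9073 intr=4.8227 cont=7.8336 V=7.8336[hold]; j=2 S=114.2344 intr=0.0000 cont=0.0000 V=0.0000[hold]; j=3 S=148.4462 intr=0.0000 cont=0.0000 V=0.0000[hold]  S*(3)=67.6477
k=2: j=0 S=77.1150 intr=15.6150 cont=16.4308 V=16.4308[hold]; j=1 S=100.2100 intr=0.0000 cont=3.9299 V=3.9299[hold]; j=2 S=130.2216 intr=0.0000 cont=0.0000 V=0.0000[hold]  S*(2)=-
k=1: j=0 S=87.9073 intr=4.8227 cont=10.1731 V=10.1731[hold]; j=1 S=114.2344 intr=0.0000 cont=1.9715 V=1.9715[hold]  S*(1)=-
k=0: j=0 S=100.2100 intr=0.0000 cont=6.0719 V=6.0719[hold]  S*(0)=-

price = 6.0719
boundary = - - - 67.6477
tree:
6.0719
10.1731 1.9715
16.4308 3.9299 0.0000
25.0823 7.8336 0.0000 0.0000
33.3873 15.6150 0.0000 0.0000 0.0000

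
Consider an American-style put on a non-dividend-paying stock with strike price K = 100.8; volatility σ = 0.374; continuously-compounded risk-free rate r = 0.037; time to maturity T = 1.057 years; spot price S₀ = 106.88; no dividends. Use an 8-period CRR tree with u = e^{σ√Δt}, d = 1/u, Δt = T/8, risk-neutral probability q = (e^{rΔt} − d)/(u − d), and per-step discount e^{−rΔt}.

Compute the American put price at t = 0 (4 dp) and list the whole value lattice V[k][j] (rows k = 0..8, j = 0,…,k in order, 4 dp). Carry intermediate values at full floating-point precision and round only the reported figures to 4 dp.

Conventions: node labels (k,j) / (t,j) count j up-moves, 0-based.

Δt=0.13212  u=1.14562  d=0.87289  q=0.48403  discount=0.99512
step 8 (expiry): payoffs max(K−S,0) = 64.7775 53.5225 38.7509 19.3641 0.0000 0.0000 0.0000 0.0000 0.0000
k=7: (k=7,j=0): S=41.2681, K−S=59.5319, hold=59.0403 ⇒ V=59.5319 exercise | (k=7,j=1): S=54.1620, K−S=46.6380, hold=46.1464 ⇒ V=46.6380 exercise | (k=7,j=2): S=71.0846, K−S=29.7154, hold=29.2238 ⇒ V=29.7154 exercise | (k=7,j=3): S=93.2945, K−S=7.5055, hold=9.9425 ⇒ V=9.9425 continue | (k=7,j=4): S=122.4438, K−S=0.0000, hold=0.0000 ⇒ V=0.0000 continue | (k=7,j=5): S=160.7005, K−S=0.0000, hold=0.0000 ⇒ V=0.0000 continue | (k=7,j=6): S=210.9103, K−S=0.0000, hold=0.0000 ⇒ V=0.0000 continue | (k=7,j=7): S=276.8079, K−S=0.0000, hold=0.0000 ⇒ V=0.0000 continue
k=6: (k=6,j=0): S=47.2775, K−S=53.5225, hold=53.0309 ⇒ V=53.5225 exercise | (k=6,j=1): S=62.0491, K−S=38.7509, hold=38.2594 ⇒ V=38.7509 exercise | (k=6,j=2): S=81.4359, K−S=19.3641, hold=20.0464 ⇒ V=20.0464 continue | (k=6,j=3): S=106.8800, K−S=0.0000, hold=5.1050 ⇒ V=5.1050 continue | (k=6,j=4): S=140.2739, K−S=0.0000, hold=0.0000 ⇒ V=0.0000 continue | (k=6,j=5): S=184.1016, K−S=0.0000, hold=0.0000 ⇒ V=0.0000 continue | (k=6,j=6): S=241.6229, K−S=0.0000, hold=0.0000 ⇒ V=0.0000 continue
k=5: (k=5,j=0): S=54.1620, K−S=46.6380, hold=46.1464 ⇒ V=46.6380 exercise | (k=5,j=1): S=71.0846, K−S=29.7154, hold=29.5524 ⇒ V=29.7154 exercise | (k=5,j=2): S=93.2945, K−S=7.5055, hold=12.7517 ⇒ V=12.7517 continue | (k=5,j=3): S=122.4438, K−S=0.0000, hold=2.6211 ⇒ V=2.6211 continue | (k=5,j=4): S=160.7005, K−S=0.0000, hold=0.0000 ⇒ V=0.0000 continue | (k=5,j=5): S=210.9103, K−S=0.0000, hold=0.0000 ⇒ V=0.0000 continue
k=4: (k=4,j=0): S=62.0491, K−S=38.7509, hold=38.2594 ⇒ V=38.7509 exercise | (k=4,j=1): S=81.4359, K−S=19.3641, hold=21.3995 ⇒ V=21.3995 continue | (k=4,j=2): S=106.8800, K−S=0.0000, hold=7.8099 ⇒ V=7.8099 continue | (k=4,j=3): S=140.2739, K−S=0.0000, hold=1.3458 ⇒ V=1.3458 continue | (k=4,j=4): S=184.1016, K−S=0.0000, hold=0.0000 ⇒ V=0.0000 continue
k=3: (k=3,j=0): S=71.0846, K−S=29.7154, hold=30.2042 ⇒ V=30.2042 continue | (k=3,j=1): S=93.2945, K−S=7.5055, hold=14.7494 ⇒ V=14.7494 continue | (k=3,j=2): S=122.4438, K−S=0.0000, hold=4.6582 ⇒ V=4.6582 continue | (k=3,j=3): S=160.7005, K−S=0.0000, hold=0.6910 ⇒ V=0.6910 continue
k=2: (k=2,j=0): S=81.4359, K−S=19.3641, hold=22.6127 ⇒ V=22.6127 continue | (k=2,j=1): S=106.8800, K−S=0.0000, hold=9.8168 ⇒ V=9.8168 continue | (k=2,j=2): S=140.2739, K−S=0.0000, hold=2.7246 ⇒ V=2.7246 continue
k=1: (k=1,j=0): S=93.2945, K−S=7.5055, hold=16.3390 ⇒ V=16.3390 continue | (k=1,j=1): S=122.4438, K−S=0.0000, hold=6.3528 ⇒ V=6.3528 continue
k=0: (k=0,j=0): S=106.8800, K−S=0.0000, hold=11.4492 ⇒ V=11.4492 continue

price = 11.4492
tree:
11.4492
16.3390 6.3528
22.6127 9.8168 2.7246
30.2042 14.7494 4.6582 0.6910
38.7509 21.3995 7.8099 1.3458 0.0000
46.6380 29.7154 12.7517 2.6211 0.0000 0.0000
53.5225 38.7509 20.0464 5.1050 0.0000 0.0000 0.0000
59.5319 46.6380 29.7154 9.9425 0.0000 0.0000 0.0000 0.0000
64.7775 53.5225 38.7509 19.3641 0.0000 0.0000 0.0000 0.0000 0.0000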